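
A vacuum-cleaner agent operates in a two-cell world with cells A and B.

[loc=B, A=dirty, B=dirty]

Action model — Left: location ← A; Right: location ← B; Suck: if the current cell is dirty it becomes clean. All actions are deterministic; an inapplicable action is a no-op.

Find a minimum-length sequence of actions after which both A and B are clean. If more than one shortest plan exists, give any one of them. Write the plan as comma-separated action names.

step 1/3 (Suck): in B — A dirty, B clean
step 2/3 (Left): in A — A dirty, B clean
step 3/3 (Suck): in A — A clean, B clean
min 3: Suck B + move + Suck A

Suck, Left, Suck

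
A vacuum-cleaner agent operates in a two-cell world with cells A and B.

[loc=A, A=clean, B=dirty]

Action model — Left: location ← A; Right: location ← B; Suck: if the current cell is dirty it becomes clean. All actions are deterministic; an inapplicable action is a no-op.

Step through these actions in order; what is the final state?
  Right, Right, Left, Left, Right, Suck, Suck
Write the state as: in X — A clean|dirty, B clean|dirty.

1) do Right; now in B — A clean, B dirty
2) do Right; now in B — A clean, B dirty
3) do Left; now in A — A clean, B dirty
4) do Left; now in A — A clean, B dirty
5) do Right; now in B — A clean, B dirty
6) do Suck; now in B — A clean, B clean
7) do Suck; now in B — A clean, B clean

in B — A clean, B clean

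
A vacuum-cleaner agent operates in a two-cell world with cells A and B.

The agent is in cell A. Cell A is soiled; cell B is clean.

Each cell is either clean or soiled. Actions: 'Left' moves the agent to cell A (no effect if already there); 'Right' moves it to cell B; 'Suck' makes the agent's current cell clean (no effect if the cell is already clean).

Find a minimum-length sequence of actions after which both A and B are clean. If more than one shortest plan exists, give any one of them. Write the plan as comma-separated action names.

Suck

step 1/1 (Suck): <A|clean|clean>
min 1: A is soiled, one Suck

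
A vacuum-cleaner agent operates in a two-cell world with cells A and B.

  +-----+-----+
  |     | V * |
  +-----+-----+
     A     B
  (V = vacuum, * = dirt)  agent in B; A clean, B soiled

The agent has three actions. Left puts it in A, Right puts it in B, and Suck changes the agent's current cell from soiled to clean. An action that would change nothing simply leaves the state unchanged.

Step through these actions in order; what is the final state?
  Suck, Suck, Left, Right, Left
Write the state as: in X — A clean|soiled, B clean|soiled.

in A — A clean, B clean

step 1/5 (Suck): in B — A clean, B clean
step 2/5 (Suck): in B — A clean, B clean
step 3/5 (Left): in A — A clean, B clean
step 4/5 (Right): in B — A clean, B clean
step 5/5 (Left): in A — A clean, B clean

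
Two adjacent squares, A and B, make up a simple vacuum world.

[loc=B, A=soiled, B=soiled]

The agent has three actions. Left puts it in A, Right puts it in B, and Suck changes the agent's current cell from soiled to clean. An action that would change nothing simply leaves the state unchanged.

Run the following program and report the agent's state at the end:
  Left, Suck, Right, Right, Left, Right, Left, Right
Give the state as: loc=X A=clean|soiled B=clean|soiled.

step 1/8 (Left): loc=A A=soiled B=soiled
step 2/8 (Suck): loc=A A=clean B=soiled
step 3/8 (Right): loc=B A=clean B=soiled
step 4/8 (Right): loc=B A=clean B=soiled
step 5/8 (Left): loc=A A=clean B=soiled
step 6/8 (Right): loc=B A=clean B=soiled
step 7/8 (Left): loc=A A=clean B=soiled
step 8/8 (Right): loc=B A=clean B=soiled

loc=B A=clean B=soiled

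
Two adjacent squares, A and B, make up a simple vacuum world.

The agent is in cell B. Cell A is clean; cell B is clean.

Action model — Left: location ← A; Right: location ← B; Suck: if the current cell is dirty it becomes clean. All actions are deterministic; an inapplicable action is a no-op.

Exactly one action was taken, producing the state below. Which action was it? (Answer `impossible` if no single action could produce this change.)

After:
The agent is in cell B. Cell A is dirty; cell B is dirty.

try  Left: (A; A:clean, B:clean)
try Right: (B; A:clean, B:clean)
try  Suck: (B; A:clean, B:clean)
no single action produces the after-state

impossible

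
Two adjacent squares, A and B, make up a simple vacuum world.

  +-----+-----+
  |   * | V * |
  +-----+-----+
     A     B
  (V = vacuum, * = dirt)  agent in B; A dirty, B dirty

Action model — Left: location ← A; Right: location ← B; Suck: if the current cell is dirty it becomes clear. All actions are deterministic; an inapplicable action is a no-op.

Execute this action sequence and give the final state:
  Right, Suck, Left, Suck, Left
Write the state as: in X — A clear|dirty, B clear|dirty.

in A — A clear, B clear

1. Right → in B — A dirty, B dirty
2. Suck → in B — A dirty, B clear
3. Left → in A — A dirty, B clear
4. Suck → in A — A clear, B clear
5. Left → in A — A clear, B clear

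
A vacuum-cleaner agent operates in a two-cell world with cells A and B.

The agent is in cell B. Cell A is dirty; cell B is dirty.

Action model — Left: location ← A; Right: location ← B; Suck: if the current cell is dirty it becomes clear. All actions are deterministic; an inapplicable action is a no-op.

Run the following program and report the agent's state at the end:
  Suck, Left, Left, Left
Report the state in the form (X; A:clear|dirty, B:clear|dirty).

(A; A:dirty, B:clear)

step 1/4 (Suck): (B; A:dirty, B:clear)
step 2/4 (Left): (A; A:dirty, B:clear)
step 3/4 (Left): (A; A:dirty, B:clear)
step 4/4 (Left): (A; A:dirty, B:clear)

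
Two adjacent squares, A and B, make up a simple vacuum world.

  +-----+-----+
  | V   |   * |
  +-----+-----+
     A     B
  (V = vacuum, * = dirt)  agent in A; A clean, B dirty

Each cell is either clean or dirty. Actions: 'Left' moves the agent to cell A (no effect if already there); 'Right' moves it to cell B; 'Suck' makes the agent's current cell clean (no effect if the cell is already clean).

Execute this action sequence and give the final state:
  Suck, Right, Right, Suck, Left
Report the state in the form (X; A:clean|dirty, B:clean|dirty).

[1] after Suck: (A; A:clean, B:dirty)
[2] after Right: (B; A:clean, B:dirty)
[3] after Right: (B; A:clean, B:dirty)
[4] after Suck: (B; A:clean, B:clean)
[5] after Left: (A; A:clean, B:clean)

(A; A:clean, B:clean)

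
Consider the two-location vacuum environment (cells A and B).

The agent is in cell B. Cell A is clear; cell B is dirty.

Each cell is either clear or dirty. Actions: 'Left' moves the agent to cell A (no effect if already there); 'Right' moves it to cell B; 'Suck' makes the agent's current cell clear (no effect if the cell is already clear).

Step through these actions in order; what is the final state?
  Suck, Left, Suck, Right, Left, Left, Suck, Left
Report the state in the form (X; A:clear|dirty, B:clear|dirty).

1) do Suck; now (B; A:clear, B:clear)
2) do Left; now (A; A:clear, B:clear)
3) do Suck; now (A; A:clear, B:clear)
4) do Right; now (B; A:clear, B:clear)
5) do Left; now (A; A:clear, B:clear)
6) do Left; now (A; A:clear, B:clear)
7) do Suck; now (A; A:clear, B:clear)
8) do Left; now (A; A:clear, B:clear)

(A; A:clear, B:clear)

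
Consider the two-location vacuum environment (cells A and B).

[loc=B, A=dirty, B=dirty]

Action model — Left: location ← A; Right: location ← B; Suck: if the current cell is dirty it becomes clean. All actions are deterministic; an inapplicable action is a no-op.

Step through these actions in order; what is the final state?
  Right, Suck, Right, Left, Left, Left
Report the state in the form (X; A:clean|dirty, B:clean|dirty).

(A; A:dirty, B:clean)

1) do Right; now (B; A:dirty, B:dirty)
2) do Suck; now (B; A:dirty, B:clean)
3) do Right; now (B; A:dirty, B:clean)
4) do Left; now (A; A:dirty, B:clean)
5) do Left; now (A; A:dirty, B:clean)
6) do Left; now (A; A:dirty, B:clean)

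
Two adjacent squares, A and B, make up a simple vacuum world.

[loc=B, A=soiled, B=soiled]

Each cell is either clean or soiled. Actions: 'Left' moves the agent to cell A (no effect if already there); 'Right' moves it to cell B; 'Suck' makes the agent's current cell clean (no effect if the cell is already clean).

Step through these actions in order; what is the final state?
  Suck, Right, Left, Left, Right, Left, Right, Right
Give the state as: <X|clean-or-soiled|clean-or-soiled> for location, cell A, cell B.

Suck (#1): <B|soiled|clean>
Right (#2): <B|soiled|clean>
Left (#3): <A|soiled|clean>
Left (#4): <A|soiled|clean>
Right (#5): <B|soiled|clean>
Left (#6): <A|soiled|clean>
Right (#7): <B|soiled|clean>
Right (#8): <B|soiled|clean>

<B|soiled|clean>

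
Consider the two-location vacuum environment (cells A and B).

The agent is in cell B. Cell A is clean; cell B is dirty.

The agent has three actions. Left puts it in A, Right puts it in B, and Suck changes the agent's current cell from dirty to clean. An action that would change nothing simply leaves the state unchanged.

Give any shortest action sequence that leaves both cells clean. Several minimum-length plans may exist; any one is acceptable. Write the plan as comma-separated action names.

Suck

Suck (#1): in B — A clean, B clean
min 1: B is dirty, one Suck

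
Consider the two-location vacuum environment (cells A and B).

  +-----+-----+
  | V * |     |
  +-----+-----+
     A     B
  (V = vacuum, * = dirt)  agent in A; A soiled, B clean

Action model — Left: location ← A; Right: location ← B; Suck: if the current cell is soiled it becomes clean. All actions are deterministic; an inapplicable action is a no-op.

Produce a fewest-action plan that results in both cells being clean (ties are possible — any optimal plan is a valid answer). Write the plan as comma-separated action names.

Suck

Suck (#1): loc=A A=clean B=clean
min 1: A is soiled, one Suck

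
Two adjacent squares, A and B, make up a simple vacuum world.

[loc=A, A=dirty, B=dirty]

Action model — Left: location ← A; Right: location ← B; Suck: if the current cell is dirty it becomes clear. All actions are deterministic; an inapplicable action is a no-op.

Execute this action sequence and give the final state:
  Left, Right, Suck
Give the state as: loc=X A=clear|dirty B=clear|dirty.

loc=B A=dirty B=clear

[1] after Left: loc=A A=dirty B=dirty
[2] after Right: loc=B A=dirty B=dirty
[3] after Suck: loc=B A=dirty B=clear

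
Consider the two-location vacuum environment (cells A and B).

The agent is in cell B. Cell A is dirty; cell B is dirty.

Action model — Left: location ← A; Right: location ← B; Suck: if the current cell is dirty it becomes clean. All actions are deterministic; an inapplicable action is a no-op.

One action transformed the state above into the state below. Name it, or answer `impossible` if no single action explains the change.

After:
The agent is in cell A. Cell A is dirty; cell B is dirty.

Left

try  Left: in A — A dirty, B dirty  ← match
try Right: in B — A dirty, B dirty
try  Suck: in B — A dirty, B clean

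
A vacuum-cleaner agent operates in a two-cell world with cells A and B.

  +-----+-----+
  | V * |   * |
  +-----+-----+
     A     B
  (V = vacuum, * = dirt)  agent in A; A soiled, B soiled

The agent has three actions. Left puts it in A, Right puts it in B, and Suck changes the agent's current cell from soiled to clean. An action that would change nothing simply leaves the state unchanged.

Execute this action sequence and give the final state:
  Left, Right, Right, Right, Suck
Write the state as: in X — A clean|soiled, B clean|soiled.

step 1/5 (Left): in A — A soiled, B soiled
step 2/5 (Right): in B — A soiled, B soiled
step 3/5 (Right): in B — A soiled, B soiled
step 4/5 (Right): in B — A soiled, B soiled
step 5/5 (Suck): in B — A soiled, B clean

in B — A soiled, B clean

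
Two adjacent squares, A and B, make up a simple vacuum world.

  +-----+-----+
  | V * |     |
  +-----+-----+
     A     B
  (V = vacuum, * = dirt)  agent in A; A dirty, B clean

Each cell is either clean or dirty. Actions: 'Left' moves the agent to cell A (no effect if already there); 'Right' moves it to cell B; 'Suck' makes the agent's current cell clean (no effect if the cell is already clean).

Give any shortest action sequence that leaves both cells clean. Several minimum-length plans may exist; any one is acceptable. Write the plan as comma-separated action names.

Suck

[1] after Suck: loc=A A=clean B=clean
min 1: A is dirty, one Suck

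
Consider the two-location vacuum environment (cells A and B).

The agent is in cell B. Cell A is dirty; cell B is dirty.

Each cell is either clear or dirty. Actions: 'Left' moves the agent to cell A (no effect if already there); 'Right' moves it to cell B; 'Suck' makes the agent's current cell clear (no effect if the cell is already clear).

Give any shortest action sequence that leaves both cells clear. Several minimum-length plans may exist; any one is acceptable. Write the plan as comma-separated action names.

1) do Suck; now <B|dirty|clear>
2) do Left; now <A|dirty|clear>
3) do Suck; now <A|clear|clear>
min 3: Suck B + move + Suck A

Suck, Left, Suck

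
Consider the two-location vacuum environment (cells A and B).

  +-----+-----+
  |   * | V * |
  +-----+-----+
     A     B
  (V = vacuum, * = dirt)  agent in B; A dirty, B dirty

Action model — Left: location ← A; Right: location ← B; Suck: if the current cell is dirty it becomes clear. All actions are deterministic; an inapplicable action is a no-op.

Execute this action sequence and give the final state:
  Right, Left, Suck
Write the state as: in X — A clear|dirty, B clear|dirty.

t=1 Right ⇒ in B — A dirty, B dirty
t=2 Left ⇒ in A — A dirty, B dirty
t=3 Suck ⇒ in A — A clear, B dirty

in A — A clear, B dirty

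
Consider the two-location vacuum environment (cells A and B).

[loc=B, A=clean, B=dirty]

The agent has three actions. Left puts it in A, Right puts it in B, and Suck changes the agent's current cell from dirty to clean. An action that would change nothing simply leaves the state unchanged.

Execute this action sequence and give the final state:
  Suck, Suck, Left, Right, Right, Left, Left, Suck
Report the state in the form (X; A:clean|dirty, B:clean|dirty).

t=1 Suck ⇒ (B; A:clean, B:clean)
t=2 Suck ⇒ (B; A:clean, B:clean)
t=3 Left ⇒ (A; A:clean, B:clean)
t=4 Right ⇒ (B; A:clean, B:clean)
t=5 Right ⇒ (B; A:clean, B:clean)
t=6 Left ⇒ (A; A:clean, B:clean)
t=7 Left ⇒ (A; A:clean, B:clean)
t=8 Suck ⇒ (A; A:clean, B:clean)

(A; A:clean, B:clean)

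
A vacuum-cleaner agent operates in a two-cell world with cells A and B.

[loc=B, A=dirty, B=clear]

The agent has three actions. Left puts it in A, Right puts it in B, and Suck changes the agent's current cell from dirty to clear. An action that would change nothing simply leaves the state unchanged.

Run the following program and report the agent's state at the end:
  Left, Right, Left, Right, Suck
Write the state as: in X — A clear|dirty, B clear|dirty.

in B — A dirty, B clear

1) do Left; now in A — A dirty, B clear
2) do Right; now in B — A dirty, B clear
3) do Left; now in A — A dirty, B clear
4) do Right; now in B — A dirty, B clear
5) do Suck; now in B — A dirty, B clear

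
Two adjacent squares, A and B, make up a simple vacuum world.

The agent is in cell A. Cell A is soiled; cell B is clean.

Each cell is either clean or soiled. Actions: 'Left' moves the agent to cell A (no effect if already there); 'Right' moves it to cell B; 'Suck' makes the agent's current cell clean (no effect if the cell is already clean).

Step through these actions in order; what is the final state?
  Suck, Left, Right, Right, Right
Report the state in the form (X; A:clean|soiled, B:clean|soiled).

t=1 Suck ⇒ (A; A:clean, B:clean)
t=2 Left ⇒ (A; A:clean, B:clean)
t=3 Right ⇒ (B; A:clean, B:clean)
t=4 Right ⇒ (B; A:clean, B:clean)
t=5 Right ⇒ (B; A:clean, B:clean)

(B; A:clean, B:clean)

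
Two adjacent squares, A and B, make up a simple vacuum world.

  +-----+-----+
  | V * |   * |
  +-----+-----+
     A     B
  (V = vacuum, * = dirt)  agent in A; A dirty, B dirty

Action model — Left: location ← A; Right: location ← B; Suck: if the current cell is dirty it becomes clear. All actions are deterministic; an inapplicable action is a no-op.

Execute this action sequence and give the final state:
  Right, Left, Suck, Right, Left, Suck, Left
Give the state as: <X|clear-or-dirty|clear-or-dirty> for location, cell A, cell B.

t=1 Right ⇒ <B|dirty|dirty>
t=2 Left ⇒ <A|dirty|dirty>
t=3 Suck ⇒ <A|clear|dirty>
t=4 Right ⇒ <B|clear|dirty>
t=5 Left ⇒ <A|clear|dirty>
t=6 Suck ⇒ <A|clear|dirty>
t=7 Left ⇒ <A|clear|dirty>

<A|clear|dirty>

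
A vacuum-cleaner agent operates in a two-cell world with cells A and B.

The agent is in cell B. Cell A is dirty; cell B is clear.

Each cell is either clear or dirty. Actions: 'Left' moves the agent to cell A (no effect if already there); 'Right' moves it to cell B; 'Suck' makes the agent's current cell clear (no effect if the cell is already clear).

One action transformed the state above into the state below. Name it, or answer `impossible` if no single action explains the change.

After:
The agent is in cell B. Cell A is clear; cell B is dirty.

try  Left: <A|dirty|clear>
try Right: <B|dirty|clear>
try  Suck: <B|dirty|clear>
no single action produces the after-state

impossible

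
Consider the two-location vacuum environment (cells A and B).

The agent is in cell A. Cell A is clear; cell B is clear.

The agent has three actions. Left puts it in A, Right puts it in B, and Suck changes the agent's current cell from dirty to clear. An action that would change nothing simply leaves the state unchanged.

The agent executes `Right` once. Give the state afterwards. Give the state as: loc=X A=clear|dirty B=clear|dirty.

loc=B A=clear B=clear

start: loc=A A=clear B=clear
step 1/1 (Right): loc=B A=clear B=clear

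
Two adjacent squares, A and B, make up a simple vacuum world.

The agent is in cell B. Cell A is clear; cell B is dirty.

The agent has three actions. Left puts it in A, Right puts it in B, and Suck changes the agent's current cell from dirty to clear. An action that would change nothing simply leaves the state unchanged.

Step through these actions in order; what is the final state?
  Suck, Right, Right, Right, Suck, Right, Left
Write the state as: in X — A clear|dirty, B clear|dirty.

[1] after Suck: in B — A clear, B clear
[2] after Right: in B — A clear, B clear
[3] after Right: in B — A clear, B clear
[4] after Right: in B — A clear, B clear
[5] after Suck: in B — A clear, B clear
[6] after Right: in B — A clear, B clear
[7] after Left: in A — A clear, B clear

in A — A clear, B clear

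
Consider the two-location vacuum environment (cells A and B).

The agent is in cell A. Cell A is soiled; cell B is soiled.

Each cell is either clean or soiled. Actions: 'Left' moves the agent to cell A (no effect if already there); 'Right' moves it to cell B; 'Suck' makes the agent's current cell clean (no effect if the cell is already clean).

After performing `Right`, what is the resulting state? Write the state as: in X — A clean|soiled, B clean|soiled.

start: in A — A soiled, B soiled
Right (#1): in B — A soiled, B soiled

in B — A soiled, B soiled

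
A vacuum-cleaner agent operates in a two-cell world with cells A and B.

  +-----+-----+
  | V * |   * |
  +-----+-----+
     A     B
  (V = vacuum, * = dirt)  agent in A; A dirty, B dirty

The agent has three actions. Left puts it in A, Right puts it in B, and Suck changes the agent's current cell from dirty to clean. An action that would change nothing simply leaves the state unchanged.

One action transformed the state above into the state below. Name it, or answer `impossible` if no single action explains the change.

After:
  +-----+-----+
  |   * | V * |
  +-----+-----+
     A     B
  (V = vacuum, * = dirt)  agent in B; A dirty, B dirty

try  Left: (A; A:dirty, B:dirty)
try Right: (B; A:dirty, B:dirty)  ← match
try  Suck: (A; A:clean, B:dirty)

Right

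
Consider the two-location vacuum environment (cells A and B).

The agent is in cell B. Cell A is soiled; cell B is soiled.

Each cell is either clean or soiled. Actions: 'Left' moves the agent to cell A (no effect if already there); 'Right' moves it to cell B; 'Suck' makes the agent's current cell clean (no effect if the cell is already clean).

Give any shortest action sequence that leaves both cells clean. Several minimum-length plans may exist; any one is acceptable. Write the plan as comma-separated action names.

Suck, Left, Suck

step 1/3 (Suck): in B — A soiled, B clean
step 2/3 (Left): in A — A soiled, B clean
step 3/3 (Suck): in A — A clean, B clean
min 3: Suck B + move + Suck A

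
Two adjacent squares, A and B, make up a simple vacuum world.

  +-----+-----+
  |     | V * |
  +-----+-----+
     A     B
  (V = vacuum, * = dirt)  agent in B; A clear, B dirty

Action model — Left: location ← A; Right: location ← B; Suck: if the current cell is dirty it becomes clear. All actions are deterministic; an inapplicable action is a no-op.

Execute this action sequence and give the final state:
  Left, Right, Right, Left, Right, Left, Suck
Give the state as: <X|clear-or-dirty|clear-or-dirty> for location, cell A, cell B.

1. Left → <A|clear|dirty>
2. Right → <B|clear|dirty>
3. Right → <B|clear|dirty>
4. Left → <A|clear|dirty>
5. Right → <B|clear|dirty>
6. Left → <A|clear|dirty>
7. Suck → <A|clear|dirty>

<A|clear|dirty>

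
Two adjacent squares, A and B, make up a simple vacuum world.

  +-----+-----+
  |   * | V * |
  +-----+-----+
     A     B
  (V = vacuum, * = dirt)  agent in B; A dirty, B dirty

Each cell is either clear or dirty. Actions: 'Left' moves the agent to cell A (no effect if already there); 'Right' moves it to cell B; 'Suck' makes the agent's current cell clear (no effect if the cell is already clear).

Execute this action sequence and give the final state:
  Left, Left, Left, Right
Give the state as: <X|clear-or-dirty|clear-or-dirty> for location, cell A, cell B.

[1] after Left: <A|dirty|dirty>
[2] after Left: <A|dirty|dirty>
[3] after Left: <A|dirty|dirty>
[4] after Right: <B|dirty|dirty>

<B|dirty|dirty>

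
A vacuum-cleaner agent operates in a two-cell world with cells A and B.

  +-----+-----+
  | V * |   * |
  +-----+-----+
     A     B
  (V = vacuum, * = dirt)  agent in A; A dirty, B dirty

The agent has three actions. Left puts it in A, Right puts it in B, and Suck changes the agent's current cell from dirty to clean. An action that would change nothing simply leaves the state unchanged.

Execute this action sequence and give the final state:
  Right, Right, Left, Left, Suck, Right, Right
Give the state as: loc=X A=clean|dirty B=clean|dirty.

step 1/7 (Right): loc=B A=dirty B=dirty
step 2/7 (Right): loc=B A=dirty B=dirty
step 3/7 (Left): loc=A A=dirty B=dirty
step 4/7 (Left): loc=A A=dirty B=dirty
step 5/7 (Suck): loc=A A=clean B=dirty
step 6/7 (Right): loc=B A=clean B=dirty
step 7/7 (Right): loc=B A=clean B=dirty

loc=B A=clean B=dirty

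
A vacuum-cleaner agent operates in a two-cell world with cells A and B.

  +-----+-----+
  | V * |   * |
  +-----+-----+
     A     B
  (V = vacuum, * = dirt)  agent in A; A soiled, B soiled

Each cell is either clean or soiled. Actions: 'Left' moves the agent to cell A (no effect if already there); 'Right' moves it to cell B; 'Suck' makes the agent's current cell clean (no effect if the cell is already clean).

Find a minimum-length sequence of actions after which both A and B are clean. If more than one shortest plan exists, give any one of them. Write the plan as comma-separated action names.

1) do Suck; now loc=A A=clean B=soiled
2) do Right; now loc=B A=clean B=soiled
3) do Suck; now loc=B A=clean B=clean
min 3: Suck A + move + Suck B

Suck, Right, Suck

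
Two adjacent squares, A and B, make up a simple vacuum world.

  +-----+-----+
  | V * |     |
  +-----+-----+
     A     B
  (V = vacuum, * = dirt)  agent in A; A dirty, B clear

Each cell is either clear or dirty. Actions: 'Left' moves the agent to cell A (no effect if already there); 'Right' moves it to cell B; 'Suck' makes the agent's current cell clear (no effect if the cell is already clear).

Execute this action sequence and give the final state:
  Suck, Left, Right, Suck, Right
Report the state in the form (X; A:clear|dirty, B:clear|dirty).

(B; A:clear, B:clear)

Suck (#1): (A; A:clear, B:clear)
Left (#2): (A; A:clear, B:clear)
Right (#3): (B; A:clear, B:clear)
Suck (#4): (B; A:clear, B:clear)
Right (#5): (B; A:clear, B:clear)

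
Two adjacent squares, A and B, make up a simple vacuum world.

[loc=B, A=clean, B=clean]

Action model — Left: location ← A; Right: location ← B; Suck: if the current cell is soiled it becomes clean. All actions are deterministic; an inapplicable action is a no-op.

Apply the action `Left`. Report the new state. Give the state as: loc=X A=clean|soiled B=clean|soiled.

start: loc=B A=clean B=clean
Left (#1): loc=A A=clean B=clean

loc=A A=clean B=clean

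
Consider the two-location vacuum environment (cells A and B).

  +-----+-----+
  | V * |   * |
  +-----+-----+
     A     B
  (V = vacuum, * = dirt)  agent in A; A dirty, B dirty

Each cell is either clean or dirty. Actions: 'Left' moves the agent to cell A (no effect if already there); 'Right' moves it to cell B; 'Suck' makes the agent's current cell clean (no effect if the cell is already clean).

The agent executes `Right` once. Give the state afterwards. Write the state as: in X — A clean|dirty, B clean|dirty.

in B — A dirty, B dirty

start: in A — A dirty, B dirty
1. Right → in B — A dirty, B dirty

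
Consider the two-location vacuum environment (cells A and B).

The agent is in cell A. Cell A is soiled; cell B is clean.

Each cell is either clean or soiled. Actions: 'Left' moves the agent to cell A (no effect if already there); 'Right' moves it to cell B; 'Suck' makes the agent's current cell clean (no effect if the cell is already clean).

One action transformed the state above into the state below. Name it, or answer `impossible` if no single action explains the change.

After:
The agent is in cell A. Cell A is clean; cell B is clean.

Suck

try  Left: (A; A:soiled, B:clean)
try Right: (B; A:soiled, B:clean)
try  Suck: (A; A:clean, B:clean)  ← match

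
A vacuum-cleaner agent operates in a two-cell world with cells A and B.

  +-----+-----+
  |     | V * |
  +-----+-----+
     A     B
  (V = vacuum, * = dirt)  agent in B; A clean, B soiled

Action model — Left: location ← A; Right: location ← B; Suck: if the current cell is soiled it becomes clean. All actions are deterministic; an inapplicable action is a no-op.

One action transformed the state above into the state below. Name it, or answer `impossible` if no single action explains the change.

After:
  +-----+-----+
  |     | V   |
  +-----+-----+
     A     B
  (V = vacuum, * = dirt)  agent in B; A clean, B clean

try  Left: in A — A clean, B soiled
try Right: in B — A clean, B soiled
try  Suck: in B — A clean, B clean  ← match

Suck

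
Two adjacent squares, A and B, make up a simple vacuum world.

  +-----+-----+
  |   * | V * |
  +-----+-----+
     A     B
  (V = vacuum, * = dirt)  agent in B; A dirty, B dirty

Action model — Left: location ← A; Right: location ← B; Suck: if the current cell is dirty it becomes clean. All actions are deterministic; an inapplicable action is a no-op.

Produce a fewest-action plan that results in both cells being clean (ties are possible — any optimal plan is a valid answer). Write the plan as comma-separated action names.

Suck, Left, Suck

step 1/3 (Suck): loc=B A=dirty B=clean
step 2/3 (Left): loc=A A=dirty B=clean
step 3/3 (Suck): loc=A A=clean B=clean
min 3: Suck B + move + Suck A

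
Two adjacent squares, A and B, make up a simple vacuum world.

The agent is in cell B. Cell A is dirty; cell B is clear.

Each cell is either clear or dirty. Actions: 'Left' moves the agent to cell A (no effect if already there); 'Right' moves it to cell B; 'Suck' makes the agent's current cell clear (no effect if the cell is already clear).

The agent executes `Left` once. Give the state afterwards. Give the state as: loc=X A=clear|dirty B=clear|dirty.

loc=A A=dirty B=clear

start: loc=B A=dirty B=clear
t=1 Left ⇒ loc=A A=dirty B=clear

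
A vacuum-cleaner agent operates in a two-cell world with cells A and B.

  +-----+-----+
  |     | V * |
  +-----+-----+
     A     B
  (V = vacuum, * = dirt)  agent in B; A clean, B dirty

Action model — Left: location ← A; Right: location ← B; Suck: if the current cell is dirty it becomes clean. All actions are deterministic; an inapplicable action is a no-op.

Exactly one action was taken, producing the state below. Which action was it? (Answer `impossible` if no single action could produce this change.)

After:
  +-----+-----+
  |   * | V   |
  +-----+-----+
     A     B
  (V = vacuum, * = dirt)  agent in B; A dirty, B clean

try  Left: (A; A:clean, B:dirty)
try Right: (B; A:clean, B:dirty)
try  Suck: (B; A:clean, B:clean)
no single action produces the after-state

impossible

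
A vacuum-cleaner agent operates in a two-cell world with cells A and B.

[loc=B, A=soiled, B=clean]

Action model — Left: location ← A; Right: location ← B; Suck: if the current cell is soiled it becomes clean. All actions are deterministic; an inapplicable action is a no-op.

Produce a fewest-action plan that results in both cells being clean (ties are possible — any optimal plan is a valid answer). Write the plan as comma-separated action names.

Left, Suck

t=1 Left ⇒ loc=A A=soiled B=clean
t=2 Suck ⇒ loc=A A=clean B=clean
min 2: go A then Suck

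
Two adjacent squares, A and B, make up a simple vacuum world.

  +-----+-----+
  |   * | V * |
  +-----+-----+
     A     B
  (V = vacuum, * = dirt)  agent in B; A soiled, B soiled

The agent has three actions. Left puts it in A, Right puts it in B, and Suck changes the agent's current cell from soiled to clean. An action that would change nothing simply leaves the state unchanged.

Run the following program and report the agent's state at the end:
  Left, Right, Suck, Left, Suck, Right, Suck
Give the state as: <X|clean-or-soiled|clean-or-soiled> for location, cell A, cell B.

1) do Left; now <A|soiled|soiled>
2) do Right; now <B|soiled|soiled>
3) do Suck; now <B|soiled|clean>
4) do Left; now <A|soiled|clean>
5) do Suck; now <A|clean|clean>
6) do Right; now <B|clean|clean>
7) do Suck; now <B|clean|clean>

<B|clean|clean>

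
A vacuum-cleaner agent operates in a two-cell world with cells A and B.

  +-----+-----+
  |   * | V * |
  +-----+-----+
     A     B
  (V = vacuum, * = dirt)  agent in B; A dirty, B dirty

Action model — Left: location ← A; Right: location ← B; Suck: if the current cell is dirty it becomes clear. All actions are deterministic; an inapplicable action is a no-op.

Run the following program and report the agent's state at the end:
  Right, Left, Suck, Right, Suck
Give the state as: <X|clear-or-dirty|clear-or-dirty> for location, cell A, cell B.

<B|clear|clear>

Right (#1): <B|dirty|dirty>
Left (#2): <A|dirty|dirty>
Suck (#3): <A|clear|dirty>
Right (#4): <B|clear|dirty>
Suck (#5): <B|clear|clear>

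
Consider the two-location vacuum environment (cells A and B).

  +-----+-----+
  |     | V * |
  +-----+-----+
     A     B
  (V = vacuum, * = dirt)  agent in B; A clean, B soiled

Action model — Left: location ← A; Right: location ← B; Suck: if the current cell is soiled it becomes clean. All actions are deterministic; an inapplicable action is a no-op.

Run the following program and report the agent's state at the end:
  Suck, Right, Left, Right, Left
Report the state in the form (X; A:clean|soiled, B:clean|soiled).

1. Suck → (B; A:clean, B:clean)
2. Right → (B; A:clean, B:clean)
3. Left → (A; A:clean, B:clean)
4. Right → (B; A:clean, B:clean)
5. Left → (A; A:clean, B:clean)

(A; A:clean, B:clean)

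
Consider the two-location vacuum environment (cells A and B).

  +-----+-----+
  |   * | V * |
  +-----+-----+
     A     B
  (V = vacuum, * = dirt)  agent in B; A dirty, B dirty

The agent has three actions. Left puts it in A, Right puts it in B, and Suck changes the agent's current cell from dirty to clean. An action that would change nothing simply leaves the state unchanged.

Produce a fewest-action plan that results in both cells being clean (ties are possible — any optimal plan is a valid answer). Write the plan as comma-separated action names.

1. Suck → (B; A:dirty, B:clean)
2. Left → (A; A:dirty, B:clean)
3. Suck → (A; A:clean, B:clean)
min 3: Suck B + move + Suck A

Suck, Left, Suck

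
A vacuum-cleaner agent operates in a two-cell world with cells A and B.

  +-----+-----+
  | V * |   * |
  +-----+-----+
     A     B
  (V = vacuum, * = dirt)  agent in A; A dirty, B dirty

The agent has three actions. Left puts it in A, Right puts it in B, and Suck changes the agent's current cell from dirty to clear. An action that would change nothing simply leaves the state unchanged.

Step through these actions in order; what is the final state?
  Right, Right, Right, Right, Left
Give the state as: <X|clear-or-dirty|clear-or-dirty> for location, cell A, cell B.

t=1 Right ⇒ <B|dirty|dirty>
t=2 Right ⇒ <B|dirty|dirty>
t=3 Right ⇒ <B|dirty|dirty>
t=4 Right ⇒ <B|dirty|dirty>
t=5 Left ⇒ <A|dirty|dirty>

<A|dirty|dirty>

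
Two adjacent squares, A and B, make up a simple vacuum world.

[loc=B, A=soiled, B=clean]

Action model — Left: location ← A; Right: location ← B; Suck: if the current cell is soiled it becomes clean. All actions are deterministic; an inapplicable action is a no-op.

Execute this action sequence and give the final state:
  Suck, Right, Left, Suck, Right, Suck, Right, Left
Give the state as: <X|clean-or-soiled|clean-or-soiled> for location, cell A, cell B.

1) do Suck; now <B|soiled|clean>
2) do Right; now <B|soiled|clean>
3) do Left; now <A|soiled|clean>
4) do Suck; now <A|clean|clean>
5) do Right; now <B|clean|clean>
6) do Suck; now <B|clean|clean>
7) do Right; now <B|clean|clean>
8) do Left; now <A|clean|clean>

<A|clean|clean>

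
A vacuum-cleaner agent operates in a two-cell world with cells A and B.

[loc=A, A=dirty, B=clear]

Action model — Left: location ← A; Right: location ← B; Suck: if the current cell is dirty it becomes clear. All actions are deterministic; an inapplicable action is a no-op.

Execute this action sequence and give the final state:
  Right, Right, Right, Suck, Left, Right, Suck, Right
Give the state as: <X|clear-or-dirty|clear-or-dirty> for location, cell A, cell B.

<B|dirty|clear>

1) do Right; now <B|dirty|clear>
2) do Right; now <B|dirty|clear>
3) do Right; now <B|dirty|clear>
4) do Suck; now <B|dirty|clear>
5) do Left; now <A|dirty|clear>
6) do Right; now <B|dirty|clear>
7) do Suck; now <B|dirty|clear>
8) do Right; now <B|dirty|clear>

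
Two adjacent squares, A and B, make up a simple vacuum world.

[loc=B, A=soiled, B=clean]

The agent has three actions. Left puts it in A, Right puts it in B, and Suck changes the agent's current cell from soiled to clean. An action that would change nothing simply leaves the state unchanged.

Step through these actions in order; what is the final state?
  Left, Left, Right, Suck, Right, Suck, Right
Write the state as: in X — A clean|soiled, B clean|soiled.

in B — A soiled, B clean

t=1 Left ⇒ in A — A soiled, B clean
t=2 Left ⇒ in A — A soiled, B clean
t=3 Right ⇒ in B — A soiled, B clean
t=4 Suck ⇒ in B — A soiled, B clean
t=5 Right ⇒ in B — A soiled, B clean
t=6 Suck ⇒ in B — A soiled, B clean
t=7 Right ⇒ in B — A soiled, B clean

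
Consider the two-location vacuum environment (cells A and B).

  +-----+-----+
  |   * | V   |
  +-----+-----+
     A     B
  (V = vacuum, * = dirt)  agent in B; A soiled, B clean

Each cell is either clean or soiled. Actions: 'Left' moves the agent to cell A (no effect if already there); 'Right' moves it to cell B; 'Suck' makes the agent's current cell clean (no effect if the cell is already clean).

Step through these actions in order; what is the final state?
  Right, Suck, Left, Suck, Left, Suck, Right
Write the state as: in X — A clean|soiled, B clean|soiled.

1) do Right; now in B — A soiled, B clean
2) do Suck; now in B — A soiled, B clean
3) do Left; now in A — A soiled, B clean
4) do Suck; now in A — A clean, B clean
5) do Left; now in A — A clean, B clean
6) do Suck; now in A — A clean, B clean
7) do Right; now in B — A clean, B clean

in B — A clean, B clean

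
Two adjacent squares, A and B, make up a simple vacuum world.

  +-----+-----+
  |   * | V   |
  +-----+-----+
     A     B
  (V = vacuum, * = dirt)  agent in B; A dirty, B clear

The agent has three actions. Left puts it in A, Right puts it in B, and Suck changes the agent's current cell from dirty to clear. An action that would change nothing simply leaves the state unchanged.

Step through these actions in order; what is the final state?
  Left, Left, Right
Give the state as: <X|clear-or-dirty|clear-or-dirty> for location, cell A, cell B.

<B|dirty|clear>

t=1 Left ⇒ <A|dirty|clear>
t=2 Left ⇒ <A|dirty|clear>
t=3 Right ⇒ <B|dirty|clear>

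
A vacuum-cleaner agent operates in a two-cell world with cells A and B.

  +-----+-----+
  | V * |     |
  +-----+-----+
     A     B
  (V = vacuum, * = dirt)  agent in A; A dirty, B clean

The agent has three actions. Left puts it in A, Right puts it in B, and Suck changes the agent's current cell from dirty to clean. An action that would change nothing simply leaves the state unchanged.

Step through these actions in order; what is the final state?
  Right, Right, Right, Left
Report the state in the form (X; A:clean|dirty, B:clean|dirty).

(A; A:dirty, B:clean)

[1] after Right: (B; A:dirty, B:clean)
[2] after Right: (B; A:dirty, B:clean)
[3] after Right: (B; A:dirty, B:clean)
[4] after Left: (A; A:dirty, B:clean)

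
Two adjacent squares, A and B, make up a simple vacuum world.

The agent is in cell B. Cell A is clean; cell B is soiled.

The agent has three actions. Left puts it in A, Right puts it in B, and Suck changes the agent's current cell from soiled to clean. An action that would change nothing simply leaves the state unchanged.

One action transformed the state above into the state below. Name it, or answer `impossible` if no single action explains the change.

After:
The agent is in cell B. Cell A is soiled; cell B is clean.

impossible

try  Left: in A — A clean, B soiled
try Right: in B — A clean, B soiled
try  Suck: in B — A clean, B clean
no single action produces the after-state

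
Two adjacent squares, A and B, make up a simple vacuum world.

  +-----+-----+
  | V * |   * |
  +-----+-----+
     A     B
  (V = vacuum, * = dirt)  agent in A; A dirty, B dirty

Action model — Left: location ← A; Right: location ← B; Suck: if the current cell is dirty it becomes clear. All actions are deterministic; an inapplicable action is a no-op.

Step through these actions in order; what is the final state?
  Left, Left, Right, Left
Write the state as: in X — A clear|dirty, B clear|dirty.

in A — A dirty, B dirty

Left (#1): in A — A dirty, B dirty
Left (#2): in A — A dirty, B dirty
Right (#3): in B — A dirty, B dirty
Left (#4): in A — A dirty, B dirty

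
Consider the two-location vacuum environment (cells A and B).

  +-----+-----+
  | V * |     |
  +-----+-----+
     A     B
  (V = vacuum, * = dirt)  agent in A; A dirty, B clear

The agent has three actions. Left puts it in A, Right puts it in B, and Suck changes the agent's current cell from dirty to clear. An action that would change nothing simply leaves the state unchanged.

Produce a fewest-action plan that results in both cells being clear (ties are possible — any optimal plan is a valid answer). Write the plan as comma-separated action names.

Suck

[1] after Suck: <A|clear|clear>
min 1: A is dirty, one Suck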